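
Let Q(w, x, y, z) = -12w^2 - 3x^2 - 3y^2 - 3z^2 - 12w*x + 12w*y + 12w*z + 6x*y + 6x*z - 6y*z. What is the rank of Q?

1

The associated matrix is A = [[-12, -6, 6, 6], [-6, -3, 3, 3], [6, 3, -3, -3], [6, 3, -3, -3]].
Symmetric row and column elimination reduces A to a congruent diagonal form with pivots -12, 0, 0, 0.
Counting signs: 1 negative, 3 zero.
The rank is the number of nonzero pivots: 1.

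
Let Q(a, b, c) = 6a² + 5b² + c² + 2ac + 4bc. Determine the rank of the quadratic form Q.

The symmetric matrix is A = [[6, 0, 1], [0, 5, 2], [1, 2, 1]].
Congruent diagonalization of A (simultaneous row and column reduction) yields pivots 6, 5, 1/30.
Counting signs: 3 positive.
The rank is the number of nonzero pivots: 3.

3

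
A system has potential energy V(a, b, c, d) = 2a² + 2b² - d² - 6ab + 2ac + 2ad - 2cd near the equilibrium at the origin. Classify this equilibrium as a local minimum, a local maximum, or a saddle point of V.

saddle point

The Hessian at the origin is H = [[4, -6, 2, 2], [-6, 4, 0, 0], [2, 0, 0, -2], [2, 0, -2, -2]].
Applying the same elementary operations to the rows and columns of H produces a congruent diagonal matrix with entries 4, -5, 4/5, -3.
So there are 2 positive, 2 negative pivots.
H is indefinite, so the origin is a saddle point.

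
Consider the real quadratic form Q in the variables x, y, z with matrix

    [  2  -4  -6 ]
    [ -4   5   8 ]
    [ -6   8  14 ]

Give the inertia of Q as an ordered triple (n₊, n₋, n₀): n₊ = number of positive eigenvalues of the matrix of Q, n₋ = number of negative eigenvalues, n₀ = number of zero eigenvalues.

Congruent diagonalization of A (simultaneous row and column reduction) yields pivots 2, -3, 4/3.
That gives 2 positive, 1 negative pivots.

(2, 1, 0)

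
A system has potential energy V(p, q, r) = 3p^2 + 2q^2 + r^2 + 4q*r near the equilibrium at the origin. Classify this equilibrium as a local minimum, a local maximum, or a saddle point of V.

The Hessian at the origin is H = [[6, 0, 0], [0, 4, 4], [0, 4, 2]].
Row-reducing H symmetrically gives the diagonal entries 6, 4, -2.
Counting signs: 2 positive, 1 negative.
H is indefinite, so the origin is a saddle point.

saddle point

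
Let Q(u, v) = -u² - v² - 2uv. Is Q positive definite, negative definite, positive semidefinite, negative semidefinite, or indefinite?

Write A = [[-1, -1], [-1, -1]].
Symmetric row and column elimination reduces A to a congruent diagonal form with pivots -1, 0.
That gives 1 negative, 1 zero pivots.
Hence Q is negative semidefinite.

negative semidefinite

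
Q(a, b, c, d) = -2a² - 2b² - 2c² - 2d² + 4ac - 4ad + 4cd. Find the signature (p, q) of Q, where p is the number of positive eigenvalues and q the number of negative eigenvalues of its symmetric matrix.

(0, 2)

The symmetric matrix is A = [[-2, 0, 2, -2], [0, -2, 0, 0], [2, 0, -2, 2], [-2, 0, 2, -2]].
Symmetric row and column elimination reduces A to a congruent diagonal form with pivots -2, -2, 0, 0.
That gives 2 negative, 2 zero pivots.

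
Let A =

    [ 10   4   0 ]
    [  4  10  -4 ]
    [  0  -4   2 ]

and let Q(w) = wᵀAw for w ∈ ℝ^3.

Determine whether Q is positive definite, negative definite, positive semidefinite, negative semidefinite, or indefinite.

Leading principal minors: Δ_1 = 10, Δ_2 = 84, Δ_3 = 8.
All leading principal minors are positive, so by Sylvester's criterion Q is positive definite.

positive definite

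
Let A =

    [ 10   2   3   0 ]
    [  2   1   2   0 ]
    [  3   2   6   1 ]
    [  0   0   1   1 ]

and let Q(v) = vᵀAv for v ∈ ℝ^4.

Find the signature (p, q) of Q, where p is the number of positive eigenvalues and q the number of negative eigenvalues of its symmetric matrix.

An LDLᵀ factorisation of A has diagonal entries 10, 3/5, 11/6, 5/11.
Counting signs: 4 positive.

(4, 0)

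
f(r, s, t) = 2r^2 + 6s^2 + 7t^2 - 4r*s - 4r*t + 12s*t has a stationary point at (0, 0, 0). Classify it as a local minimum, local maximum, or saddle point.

local minimum

The Hessian at the origin is H = [[4, -4, -4], [-4, 12, 12], [-4, 12, 14]].
Symmetric row and column elimination reduces H to a congruent diagonal form with pivots 4, 8, 2.
That gives 3 positive pivots.
H is positive definite, so the origin is a strict local minimum.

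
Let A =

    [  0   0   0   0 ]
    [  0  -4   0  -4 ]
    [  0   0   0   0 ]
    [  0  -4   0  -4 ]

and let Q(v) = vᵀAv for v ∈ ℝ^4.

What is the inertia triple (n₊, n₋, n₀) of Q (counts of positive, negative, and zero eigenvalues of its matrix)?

(0, 1, 3)

Congruent diagonalization of A (simultaneous row and column reduction) yields pivots 0, -4, 0, 0.
Counting signs: 1 negative, 3 zero.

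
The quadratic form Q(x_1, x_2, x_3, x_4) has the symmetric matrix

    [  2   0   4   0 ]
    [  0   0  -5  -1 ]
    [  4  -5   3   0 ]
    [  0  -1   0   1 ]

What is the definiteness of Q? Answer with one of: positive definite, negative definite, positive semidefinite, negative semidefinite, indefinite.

indefinite

A is congruent to a diagonal matrix with 3 positive, 1 negative and 0 zero entries, so Q is indefinite.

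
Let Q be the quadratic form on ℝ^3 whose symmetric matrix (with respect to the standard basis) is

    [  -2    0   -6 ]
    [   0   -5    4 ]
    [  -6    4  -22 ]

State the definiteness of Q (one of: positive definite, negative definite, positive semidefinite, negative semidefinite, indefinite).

negative definite

Congruent diagonalization of A (simultaneous row and column reduction) yields pivots -2, -5, -4/5.
That gives 3 negative pivots.
Hence Q is negative definite.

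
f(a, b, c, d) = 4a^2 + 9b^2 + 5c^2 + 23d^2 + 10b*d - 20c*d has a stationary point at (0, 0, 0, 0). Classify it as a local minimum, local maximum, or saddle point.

The Hessian at the origin is H = [[8, 0, 0, 0], [0, 18, 0, 10], [0, 0, 10, -20], [0, 10, -20, 46]].
An LDLᵀ factorisation of H has diagonal entries 8, 18, 10, 4/9.
That gives 4 positive pivots.
H is positive definite, so the origin is a strict local minimum.

local minimum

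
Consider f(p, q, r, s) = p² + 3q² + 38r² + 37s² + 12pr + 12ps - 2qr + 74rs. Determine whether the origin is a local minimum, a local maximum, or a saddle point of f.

The Hessian at the origin is H = [[2, 0, 12, 12], [0, 6, -2, 0], [12, -2, 76, 74], [12, 0, 74, 74]].
An LDLᵀ factorisation of H has diagonal entries 2, 6, 10/3, 4/5.
That gives 4 positive pivots.
H is positive definite, so the origin is a strict local minimum.

local minimum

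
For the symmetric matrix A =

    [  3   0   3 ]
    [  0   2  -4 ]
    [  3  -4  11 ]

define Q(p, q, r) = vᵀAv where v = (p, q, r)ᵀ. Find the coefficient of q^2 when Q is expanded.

The coefficient of q^2 is the diagonal entry A[2,2] = 2.

2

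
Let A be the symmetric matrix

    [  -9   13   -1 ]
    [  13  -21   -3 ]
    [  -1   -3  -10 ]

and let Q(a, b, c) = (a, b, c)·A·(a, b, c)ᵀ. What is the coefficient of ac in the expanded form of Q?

The coefficient of ac is A[1,3] + A[3,1] = 2·(-1) = -2.

-2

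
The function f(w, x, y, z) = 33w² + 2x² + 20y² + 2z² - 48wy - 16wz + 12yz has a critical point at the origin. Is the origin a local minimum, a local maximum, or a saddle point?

local minimum

The Hessian at the origin is H = [[66, 0, -48, -16], [0, 4, 0, 0], [-48, 0, 40, 12], [-16, 0, 12, 4]].
Congruent diagonalization of H (simultaneous row and column reduction) yields pivots 66, 4, 56/11, 2/21.
So there are 4 positive pivots.
H is positive definite, so the origin is a strict local minimum.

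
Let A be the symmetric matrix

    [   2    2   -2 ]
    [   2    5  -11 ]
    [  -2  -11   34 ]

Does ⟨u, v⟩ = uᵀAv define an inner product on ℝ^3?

yes

An LDLᵀ factorisation of A has diagonal entries 2, 3, 5.
So there are 3 positive pivots.
Hence Q is positive definite.
⟨·,·⟩ is an inner product exactly when A is positive definite.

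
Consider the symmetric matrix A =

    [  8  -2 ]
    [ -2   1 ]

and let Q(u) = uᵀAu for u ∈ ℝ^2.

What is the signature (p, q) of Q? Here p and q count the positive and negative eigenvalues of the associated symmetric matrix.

(2, 0)

Row-reducing A symmetrically gives the diagonal entries 8, 1/2.
Counting signs: 2 positive.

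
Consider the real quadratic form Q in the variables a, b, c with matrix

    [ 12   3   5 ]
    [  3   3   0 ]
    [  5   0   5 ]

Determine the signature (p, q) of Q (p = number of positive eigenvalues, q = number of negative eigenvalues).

(3, 0)

Row-reducing A symmetrically gives the diagonal entries 12, 9/4, 20/9.
Counting signs: 3 positive.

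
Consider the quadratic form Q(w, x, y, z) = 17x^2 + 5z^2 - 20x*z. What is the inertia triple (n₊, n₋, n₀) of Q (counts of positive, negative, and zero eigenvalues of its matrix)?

(1, 1, 2)

The associated matrix is A = [[0, 0, 0, 0], [0, 17, 0, -10], [0, 0, 0, 0], [0, -10, 0, 5]].
Symmetric row and column elimination reduces A to a congruent diagonal form with pivots 0, 17, 0, -15/17.
So there are 1 positive, 1 negative, 2 zero pivots.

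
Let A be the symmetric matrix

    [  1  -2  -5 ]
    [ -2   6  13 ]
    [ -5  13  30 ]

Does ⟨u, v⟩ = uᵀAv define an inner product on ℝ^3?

yes

Leading principal minors: Δ_1 = 1, Δ_2 = 2, Δ_3 = 1.
All leading principal minors are positive, so by Sylvester's criterion Q is positive definite.
⟨·,·⟩ is an inner product exactly when A is positive definite.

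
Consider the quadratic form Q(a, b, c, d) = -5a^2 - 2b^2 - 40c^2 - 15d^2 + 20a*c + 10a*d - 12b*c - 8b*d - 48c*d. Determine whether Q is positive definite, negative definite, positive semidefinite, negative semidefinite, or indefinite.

negative semidefinite

Write A = [[-5, 0, 10, 5], [0, -2, -6, -4], [10, -6, -40, -24], [5, -4, -24, -15]].
Symmetric row and column elimination reduces A to a congruent diagonal form with pivots -5, -2, -2, 0.
That gives 3 negative, 1 zero pivots.
Hence Q is negative semidefinite.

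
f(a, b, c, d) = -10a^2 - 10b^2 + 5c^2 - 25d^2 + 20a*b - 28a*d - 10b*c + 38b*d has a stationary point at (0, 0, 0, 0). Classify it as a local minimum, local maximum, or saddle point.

saddle point

The Hessian at the origin is H = [[-20, 20, 0, -28], [20, -20, -10, 38], [0, -10, 10, 0], [-28, 38, 0, -50]].
H is indefinite, so the origin is a saddle point.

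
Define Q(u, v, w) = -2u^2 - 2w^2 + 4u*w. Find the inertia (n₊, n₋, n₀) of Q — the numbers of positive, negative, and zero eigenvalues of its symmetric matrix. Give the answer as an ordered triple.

(0, 1, 2)

The symmetric matrix is A = [[-2, 0, 2], [0, 0, 0], [2, 0, -2]].
Congruent diagonalization of A (simultaneous row and column reduction) yields pivots -2, 0, 0.
So there are 1 negative, 2 zero pivots.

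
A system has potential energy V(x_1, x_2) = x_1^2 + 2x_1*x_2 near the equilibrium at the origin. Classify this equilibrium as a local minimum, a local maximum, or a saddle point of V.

saddle point

The Hessian at the origin is H = [[2, 2], [2, 0]].
det H = 2·0 − (2)² = -4 < 0, so H is indefinite.
Therefore the origin is a saddle point.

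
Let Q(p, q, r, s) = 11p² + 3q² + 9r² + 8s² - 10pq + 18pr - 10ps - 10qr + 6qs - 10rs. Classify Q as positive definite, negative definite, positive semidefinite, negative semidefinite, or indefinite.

positive definite

The symmetric matrix of Q is A = [[11, -5, 9, -5], [-5, 3, -5, 3], [9, -5, 9, -5], [-5, 3, -5, 8]].
Leading principal minors: Δ_1 = 11, Δ_2 = 8, Δ_3 = 4, Δ_4 = 20.
All leading principal minors are positive, so by Sylvester's criterion Q is positive definite.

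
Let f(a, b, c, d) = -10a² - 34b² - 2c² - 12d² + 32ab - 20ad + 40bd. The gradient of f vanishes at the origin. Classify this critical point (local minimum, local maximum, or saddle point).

local maximum

The Hessian at the origin is H = [[-20, 32, 0, -20], [32, -68, 0, 40], [0, 0, -4, 0], [-20, 40, 0, -24]].
An LDLᵀ factorisation of H has diagonal entries -20, -84/5, -4, -4/21.
So there are 4 negative pivots.
H is negative definite, so the origin is a strict local maximum.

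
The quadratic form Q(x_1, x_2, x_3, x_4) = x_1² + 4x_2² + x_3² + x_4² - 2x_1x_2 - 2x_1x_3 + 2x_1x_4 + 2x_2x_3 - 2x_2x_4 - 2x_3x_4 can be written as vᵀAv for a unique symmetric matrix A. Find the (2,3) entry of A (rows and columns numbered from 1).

1

The coefficient of x_2·x_3 in Q is 2. For a symmetric A this equals A[2,3] + A[3,2] = 2·A[2,3].
So A[2,3] = 2/2 = 1.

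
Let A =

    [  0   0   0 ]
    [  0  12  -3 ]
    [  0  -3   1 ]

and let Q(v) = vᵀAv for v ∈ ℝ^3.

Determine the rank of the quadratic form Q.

2

Row-reducing A symmetrically gives the diagonal entries 0, 12, 1/4.
So there are 2 positive, 1 zero pivots.
The rank is the number of nonzero pivots: 2.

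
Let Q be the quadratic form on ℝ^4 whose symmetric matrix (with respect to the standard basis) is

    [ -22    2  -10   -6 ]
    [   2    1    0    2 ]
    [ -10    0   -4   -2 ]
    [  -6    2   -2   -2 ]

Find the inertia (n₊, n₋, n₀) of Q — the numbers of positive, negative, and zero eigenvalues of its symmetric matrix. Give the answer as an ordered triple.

(2, 2, 0)

Row-reducing A symmetrically gives the diagonal entries -22, 13/11, -2/13, 20.
That gives 2 positive, 2 negative pivots.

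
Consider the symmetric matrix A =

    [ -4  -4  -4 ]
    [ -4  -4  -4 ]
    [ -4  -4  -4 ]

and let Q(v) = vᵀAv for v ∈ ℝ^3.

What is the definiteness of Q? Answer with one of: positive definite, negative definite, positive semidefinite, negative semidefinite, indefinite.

negative semidefinite

Row-reducing A symmetrically gives the diagonal entries -4, 0, 0.
So there are 1 negative, 2 zero pivots.
Hence Q is negative semidefinite.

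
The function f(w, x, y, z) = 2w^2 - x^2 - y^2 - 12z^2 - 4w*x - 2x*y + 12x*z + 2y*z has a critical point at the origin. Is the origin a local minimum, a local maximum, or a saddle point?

The Hessian at the origin is H = [[4, -4, 0, 0], [-4, -2, -2, 12], [0, -2, -2, 2], [0, 12, 2, -24]].
An LDLᵀ factorisation of H has diagonal entries 4, -6, -4/3, 3.
So there are 2 positive, 2 negative pivots.
H is indefinite, so the origin is a saddle point.

saddle point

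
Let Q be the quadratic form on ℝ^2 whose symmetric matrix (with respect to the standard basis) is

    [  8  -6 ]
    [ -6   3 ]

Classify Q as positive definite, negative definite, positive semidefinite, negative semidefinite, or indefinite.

For the 2×2 matrix [[8, -6], [-6, 3]]: det = 8·3 − (-6)² = -12, trace = 11.
det < 0 so the eigenvalues have opposite signs; the form is indefinite.

indefinite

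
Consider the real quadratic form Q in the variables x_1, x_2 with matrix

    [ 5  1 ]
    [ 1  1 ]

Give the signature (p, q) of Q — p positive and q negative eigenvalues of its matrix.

Congruent diagonalization of A (simultaneous row and column reduction) yields pivots 5, 4/5.
So there are 2 positive pivots.

(2, 0)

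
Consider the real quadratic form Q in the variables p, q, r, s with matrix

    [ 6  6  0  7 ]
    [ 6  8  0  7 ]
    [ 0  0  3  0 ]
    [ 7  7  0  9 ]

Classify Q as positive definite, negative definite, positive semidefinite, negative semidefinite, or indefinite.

Leading principal minors: Δ_1 = 6, Δ_2 = 12, Δ_3 = 36, Δ_4 = 30.
All leading principal minors are positive, so by Sylvester's criterion Q is positive definite.

positive definite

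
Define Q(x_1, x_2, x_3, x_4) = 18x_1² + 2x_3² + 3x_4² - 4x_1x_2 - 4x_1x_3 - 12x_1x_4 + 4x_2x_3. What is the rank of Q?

4

The associated matrix is A = [[18, -2, -2, -6], [-2, 0, 2, 0], [-2, 2, 2, 0], [-6, 0, 0, 3]].
Congruent diagonalization of A (simultaneous row and column reduction) yields pivots 18, -2/9, 16, 3/4.
Counting signs: 3 positive, 1 negative.
The rank is the number of nonzero pivots: 4.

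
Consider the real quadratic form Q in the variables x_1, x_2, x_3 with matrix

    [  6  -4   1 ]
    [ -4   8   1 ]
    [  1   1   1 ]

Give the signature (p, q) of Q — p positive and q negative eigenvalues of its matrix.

(3, 0)

Congruent diagonalization of A (simultaneous row and column reduction) yields pivots 6, 16/3, 5/16.
That gives 3 positive pivots.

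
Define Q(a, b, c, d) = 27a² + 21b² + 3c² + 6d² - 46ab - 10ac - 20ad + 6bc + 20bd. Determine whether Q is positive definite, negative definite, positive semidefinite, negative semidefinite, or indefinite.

positive definite

The symmetric matrix is A = [[27, -23, -5, -10], [-23, 21, 3, 10], [-5, 3, 3, 0], [-10, 10, 0, 6]].
An LDLᵀ factorisation of A has diagonal entries 27, 38/27, 18/19, 4/9.
That gives 4 positive pivots.
Hence Q is positive definite.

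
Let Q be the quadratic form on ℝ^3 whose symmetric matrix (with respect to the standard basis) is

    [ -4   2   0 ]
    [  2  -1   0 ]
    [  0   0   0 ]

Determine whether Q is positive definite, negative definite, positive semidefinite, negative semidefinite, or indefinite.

negative semidefinite

Congruent diagonalization of A (simultaneous row and column reduction) yields pivots -4, 0, 0.
Counting signs: 1 negative, 2 zero.
Hence Q is negative semidefinite.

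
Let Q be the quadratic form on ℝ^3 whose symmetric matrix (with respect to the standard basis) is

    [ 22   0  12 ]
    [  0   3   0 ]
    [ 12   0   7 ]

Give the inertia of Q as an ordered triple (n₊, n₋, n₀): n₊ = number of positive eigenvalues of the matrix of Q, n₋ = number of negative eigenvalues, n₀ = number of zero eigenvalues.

Symmetric row and column elimination reduces A to a congruent diagonal form with pivots 22, 3, 5/11.
Counting signs: 3 positive.

(3, 0, 0)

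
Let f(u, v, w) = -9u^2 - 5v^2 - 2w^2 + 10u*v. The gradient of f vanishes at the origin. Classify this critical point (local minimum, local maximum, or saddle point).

The Hessian at the origin is H = [[-18, 10, 0], [10, -10, 0], [0, 0, -4]].
Row-reducing H symmetrically gives the diagonal entries -18, -40/9, -4.
Counting signs: 3 negative.
H is negative definite, so the origin is a strict local maximum.

local maximum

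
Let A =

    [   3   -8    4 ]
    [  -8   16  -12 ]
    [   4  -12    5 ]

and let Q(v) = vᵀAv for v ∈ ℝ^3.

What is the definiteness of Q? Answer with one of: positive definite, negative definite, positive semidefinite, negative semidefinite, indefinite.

indefinite

Applying the same elementary operations to the rows and columns of A produces a congruent diagonal matrix with entries 3, -16/3, 0.
Counting signs: 1 positive, 1 negative, 1 zero.
Hence Q is indefinite.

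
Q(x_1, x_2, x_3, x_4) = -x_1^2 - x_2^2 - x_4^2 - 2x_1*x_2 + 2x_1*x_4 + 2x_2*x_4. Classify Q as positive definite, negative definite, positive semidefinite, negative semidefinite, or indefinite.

negative semidefinite

The symmetric matrix is A = [[-1, -1, 0, 1], [-1, -1, 0, 1], [0, 0, 0, 0], [1, 1, 0, -1]].
Row-reducing A symmetrically gives the diagonal entries -1, 0, 0, 0.
That gives 1 negative, 3 zero pivots.
Hence Q is negative semidefinite.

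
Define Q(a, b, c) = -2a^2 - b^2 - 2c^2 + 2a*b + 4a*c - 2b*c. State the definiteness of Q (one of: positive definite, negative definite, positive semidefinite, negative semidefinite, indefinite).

negative semidefinite

Write A = [[-2, 1, 2], [1, -1, -1], [2, -1, -2]].
Symmetric row and column elimination reduces A to a congruent diagonal form with pivots -2, -1/2, 0.
So there are 2 negative, 1 zero pivots.
Hence Q is negative semidefinite.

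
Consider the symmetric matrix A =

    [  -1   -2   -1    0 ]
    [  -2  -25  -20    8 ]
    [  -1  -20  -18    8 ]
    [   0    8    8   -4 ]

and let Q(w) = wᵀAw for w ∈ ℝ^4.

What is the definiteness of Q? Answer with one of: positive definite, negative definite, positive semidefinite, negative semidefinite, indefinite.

Applying the same elementary operations to the rows and columns of A produces a congruent diagonal matrix with entries -1, -21, -11/7, -4/33.
That gives 4 negative pivots.
Hence Q is negative definite.

negative definite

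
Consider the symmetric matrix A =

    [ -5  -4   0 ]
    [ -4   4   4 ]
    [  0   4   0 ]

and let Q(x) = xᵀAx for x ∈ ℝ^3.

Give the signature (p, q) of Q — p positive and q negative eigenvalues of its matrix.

Row-reducing A symmetrically gives the diagonal entries -5, 36/5, -20/9.
Counting signs: 1 positive, 2 negative.

(1, 2)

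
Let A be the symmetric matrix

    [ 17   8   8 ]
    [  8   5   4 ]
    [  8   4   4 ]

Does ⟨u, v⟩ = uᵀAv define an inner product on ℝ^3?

yes

Leading principal minors: Δ_1 = 17, Δ_2 = 21, Δ_3 = 4.
All leading principal minors are positive, so by Sylvester's criterion Q is positive definite.
⟨·,·⟩ is an inner product exactly when A is positive definite.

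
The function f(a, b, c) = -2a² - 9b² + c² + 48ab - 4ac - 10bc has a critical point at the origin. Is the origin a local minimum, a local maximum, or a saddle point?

saddle point

The Hessian at the origin is H = [[-4, 48, -4], [48, -18, -10], [-4, -10, 2]].
An LDLᵀ factorisation of H has diagonal entries -4, 558, -8/279.
That gives 1 positive, 2 negative pivots.
H is indefinite, so the origin is a saddle point.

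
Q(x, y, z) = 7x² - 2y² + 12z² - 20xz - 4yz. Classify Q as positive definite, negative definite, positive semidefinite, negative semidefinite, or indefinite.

indefinite

The associated matrix is A = [[7, 0, -10], [0, -2, -2], [-10, -2, 12]].
An LDLᵀ factorisation of A has diagonal entries 7, -2, -2/7.
That gives 1 positive, 2 negative pivots.
Hence Q is indefinite.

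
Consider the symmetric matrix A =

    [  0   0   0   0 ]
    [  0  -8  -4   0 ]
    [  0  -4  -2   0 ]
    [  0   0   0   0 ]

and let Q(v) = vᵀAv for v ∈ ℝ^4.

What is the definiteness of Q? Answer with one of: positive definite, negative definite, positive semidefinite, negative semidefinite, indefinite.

negative semidefinite

Congruent diagonalization of A (simultaneous row and column reduction) yields pivots 0, -8, 0, 0.
So there are 1 negative, 3 zero pivots.
Hence Q is negative semidefinite.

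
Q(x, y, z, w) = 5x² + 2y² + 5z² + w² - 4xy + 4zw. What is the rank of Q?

The symmetric matrix is A = [[5, -2, 0, 0], [-2, 2, 0, 0], [0, 0, 5, 2], [0, 0, 2, 1]].
An LDLᵀ factorisation of A has diagonal entries 5, 6/5, 5, 1/5.
So there are 4 positive pivots.
The rank is the number of nonzero pivots: 4.

4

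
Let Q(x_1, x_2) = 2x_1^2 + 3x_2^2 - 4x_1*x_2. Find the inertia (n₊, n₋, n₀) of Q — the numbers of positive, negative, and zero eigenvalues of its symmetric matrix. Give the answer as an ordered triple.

Write A = [[2, -2], [-2, 3]].
Symmetric row and column elimination reduces A to a congruent diagonal form with pivots 2, 1.
So there are 2 positive pivots.

(2, 0, 0)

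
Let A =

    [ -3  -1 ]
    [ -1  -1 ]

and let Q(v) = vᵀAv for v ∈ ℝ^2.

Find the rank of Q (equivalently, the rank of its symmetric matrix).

2

Applying the same elementary operations to the rows and columns of A produces a congruent diagonal matrix with entries -3, -2/3.
Counting signs: 2 negative.
The rank is the number of nonzero pivots: 2.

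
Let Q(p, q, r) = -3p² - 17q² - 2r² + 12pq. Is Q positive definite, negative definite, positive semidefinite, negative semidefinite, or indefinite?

negative definite

The symmetric matrix is A = [[-3, 6, 0], [6, -17, 0], [0, 0, -2]].
Row-reducing A symmetrically gives the diagonal entries -3, -5, -2.
So there are 3 negative pivots.
Hence Q is negative definite.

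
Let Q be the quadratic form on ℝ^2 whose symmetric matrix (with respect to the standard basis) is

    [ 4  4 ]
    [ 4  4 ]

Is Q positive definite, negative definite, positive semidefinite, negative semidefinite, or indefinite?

Applying the same elementary operations to the rows and columns of A produces a congruent diagonal matrix with entries 4, 0.
Counting signs: 1 positive, 1 zero.
Hence Q is positive semidefinite.

positive semidefinite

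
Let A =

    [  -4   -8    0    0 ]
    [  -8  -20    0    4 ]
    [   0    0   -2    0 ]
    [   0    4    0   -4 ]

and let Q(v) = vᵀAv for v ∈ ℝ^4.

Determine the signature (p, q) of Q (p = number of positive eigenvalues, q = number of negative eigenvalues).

(0, 3)

Congruent diagonalization of A (simultaneous row and column reduction) yields pivots -4, -4, -2, 0.
Counting signs: 3 negative, 1 zero.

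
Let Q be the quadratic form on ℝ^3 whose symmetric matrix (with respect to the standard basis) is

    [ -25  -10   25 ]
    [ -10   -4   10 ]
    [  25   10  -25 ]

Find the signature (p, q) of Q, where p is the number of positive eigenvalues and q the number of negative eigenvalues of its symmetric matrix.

Row-reducing A symmetrically gives the diagonal entries -25, 0, 0.
Counting signs: 1 negative, 2 zero.

(0, 1)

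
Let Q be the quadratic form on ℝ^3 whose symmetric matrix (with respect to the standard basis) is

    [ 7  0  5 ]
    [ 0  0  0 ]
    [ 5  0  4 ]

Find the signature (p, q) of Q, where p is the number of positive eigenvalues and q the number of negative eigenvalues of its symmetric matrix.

(2, 0)

Symmetric row and column elimination reduces A to a congruent diagonal form with pivots 7, 0, 3/7.
That gives 2 positive, 1 zero pivots.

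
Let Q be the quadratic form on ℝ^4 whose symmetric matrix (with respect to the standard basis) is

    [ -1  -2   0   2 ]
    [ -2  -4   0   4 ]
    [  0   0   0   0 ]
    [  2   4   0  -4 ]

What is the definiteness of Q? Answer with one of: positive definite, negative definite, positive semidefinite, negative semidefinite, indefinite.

negative semidefinite

Congruent diagonalization of A (simultaneous row and column reduction) yields pivots -1, 0, 0, 0.
So there are 1 negative, 3 zero pivots.
Hence Q is negative semidefinite.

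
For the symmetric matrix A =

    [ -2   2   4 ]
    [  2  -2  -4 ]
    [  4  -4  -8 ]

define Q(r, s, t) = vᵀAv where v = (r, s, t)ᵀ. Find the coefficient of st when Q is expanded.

-8

The coefficient of st is A[2,3] + A[3,2] = 2·(-4) = -8.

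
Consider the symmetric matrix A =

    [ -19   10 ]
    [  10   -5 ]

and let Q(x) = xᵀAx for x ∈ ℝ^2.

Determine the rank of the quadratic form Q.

Congruent diagonalization of A (simultaneous row and column reduction) yields pivots -19, 5/19.
So there are 1 positive, 1 negative pivots.
The rank is the number of nonzero pivots: 2.

2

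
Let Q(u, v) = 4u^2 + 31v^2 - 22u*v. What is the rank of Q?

2

The associated matrix is A = [[4, -11], [-11, 31]].
Applying the same elementary operations to the rows and columns of A produces a congruent diagonal matrix with entries 4, 3/4.
That gives 2 positive pivots.
The rank is the number of nonzero pivots: 2.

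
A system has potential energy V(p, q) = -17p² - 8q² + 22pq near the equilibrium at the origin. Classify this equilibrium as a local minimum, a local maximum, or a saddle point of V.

The Hessian at the origin is H = [[-34, 22], [22, -16]].
det H = -34·-16 − (22)² = 60 > 0 and H[1,1] = -34 < 0, so H is negative definite.
Therefore the origin is a local maximum.

local maximum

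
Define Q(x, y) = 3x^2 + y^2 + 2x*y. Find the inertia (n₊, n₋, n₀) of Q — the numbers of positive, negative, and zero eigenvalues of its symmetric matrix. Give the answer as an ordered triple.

Write A = [[3, 1], [1, 1]].
Congruent diagonalization of A (simultaneous row and column reduction) yields pivots 3, 2/3.
Counting signs: 2 positive.

(2, 0, 0)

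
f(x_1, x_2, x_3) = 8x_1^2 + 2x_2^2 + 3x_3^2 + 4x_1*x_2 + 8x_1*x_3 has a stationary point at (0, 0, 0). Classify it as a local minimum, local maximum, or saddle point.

local minimum

The Hessian at the origin is H = [[16, 4, 8], [4, 4, 0], [8, 0, 6]].
Applying the same elementary operations to the rows and columns of H produces a congruent diagonal matrix with entries 16, 3, 2/3.
That gives 3 positive pivots.
H is positive definite, so the origin is a strict local minimum.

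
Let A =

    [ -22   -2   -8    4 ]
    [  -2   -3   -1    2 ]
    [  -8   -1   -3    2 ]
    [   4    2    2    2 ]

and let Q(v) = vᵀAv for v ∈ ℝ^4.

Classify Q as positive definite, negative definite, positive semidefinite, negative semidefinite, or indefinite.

indefinite

An LDLᵀ factorisation of A has diagonal entries -22, -31/11, -2/31, 6.
Counting signs: 1 positive, 3 negative.
Hence Q is indefinite.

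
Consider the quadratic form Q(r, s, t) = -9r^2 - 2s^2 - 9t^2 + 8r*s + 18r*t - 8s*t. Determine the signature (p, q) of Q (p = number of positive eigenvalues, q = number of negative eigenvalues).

The associated matrix is A = [[-9, 4, 9], [4, -2, -4], [9, -4, -9]].
Row-reducing A symmetrically gives the diagonal entries -9, -2/9, 0.
So there are 2 negative, 1 zero pivots.

(0, 2)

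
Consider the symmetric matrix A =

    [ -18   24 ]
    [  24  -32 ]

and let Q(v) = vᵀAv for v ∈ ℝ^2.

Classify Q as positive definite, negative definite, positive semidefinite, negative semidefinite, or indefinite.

negative semidefinite

For the 2×2 matrix [[-18, 24], [24, -32]]: det = -18·-32 − (24)² = 0, trace = -50.
det = 0 so one eigenvalue is zero; the form is semidefinite with the sign of the trace.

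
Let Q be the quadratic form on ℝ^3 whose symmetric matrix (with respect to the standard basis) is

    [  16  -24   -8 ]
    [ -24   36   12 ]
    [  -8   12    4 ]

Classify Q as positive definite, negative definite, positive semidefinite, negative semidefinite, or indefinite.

positive semidefinite

Congruent diagonalization of A (simultaneous row and column reduction) yields pivots 16, 0, 0.
Counting signs: 1 positive, 2 zero.
Hence Q is positive semidefinite.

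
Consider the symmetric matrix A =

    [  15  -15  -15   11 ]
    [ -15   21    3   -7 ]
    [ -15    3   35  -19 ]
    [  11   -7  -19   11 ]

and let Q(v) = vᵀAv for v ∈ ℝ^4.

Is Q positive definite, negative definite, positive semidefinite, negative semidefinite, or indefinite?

indefinite

Row-reducing A symmetrically gives the diagonal entries 15, 6, -4, 4/15.
That gives 3 positive, 1 negative pivots.
Hence Q is indefinite.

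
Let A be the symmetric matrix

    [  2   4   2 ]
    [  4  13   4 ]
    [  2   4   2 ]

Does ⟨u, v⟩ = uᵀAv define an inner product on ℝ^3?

no

Row-reducing A symmetrically gives the diagonal entries 2, 5, 0.
So there are 2 positive, 1 zero pivots.
Hence Q is positive semidefinite.
⟨·,·⟩ is an inner product exactly when A is positive definite.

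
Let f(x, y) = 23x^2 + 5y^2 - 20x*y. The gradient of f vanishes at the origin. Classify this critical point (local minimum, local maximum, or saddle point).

local minimum

The Hessian at the origin is H = [[46, -20], [-20, 10]].
det H = 46·10 − (-20)² = 60 > 0 and H[1,1] = 46 > 0, so H is positive definite.
Therefore the origin is a local minimum.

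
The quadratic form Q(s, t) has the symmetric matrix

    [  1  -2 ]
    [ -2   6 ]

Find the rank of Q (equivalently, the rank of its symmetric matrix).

2

Symmetric row and column elimination reduces A to a congruent diagonal form with pivots 1, 2.
Counting signs: 2 positive.
The rank is the number of nonzero pivots: 2.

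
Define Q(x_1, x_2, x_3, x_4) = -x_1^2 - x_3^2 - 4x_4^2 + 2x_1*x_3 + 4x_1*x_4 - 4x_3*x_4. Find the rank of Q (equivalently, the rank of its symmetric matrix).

1

The associated matrix is A = [[-1, 0, 1, 2], [0, 0, 0, 0], [1, 0, -1, -2], [2, 0, -2, -4]].
Row-reducing A symmetrically gives the diagonal entries -1, 0, 0, 0.
Counting signs: 1 negative, 3 zero.
The rank is the number of nonzero pivots: 1.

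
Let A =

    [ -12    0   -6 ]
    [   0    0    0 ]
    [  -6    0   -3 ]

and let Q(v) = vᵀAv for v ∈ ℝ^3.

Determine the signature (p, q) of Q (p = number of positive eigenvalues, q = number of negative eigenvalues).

Applying the same elementary operations to the rows and columns of A produces a congruent diagonal matrix with entries -12, 0, 0.
That gives 1 negative, 2 zero pivots.

(0, 1)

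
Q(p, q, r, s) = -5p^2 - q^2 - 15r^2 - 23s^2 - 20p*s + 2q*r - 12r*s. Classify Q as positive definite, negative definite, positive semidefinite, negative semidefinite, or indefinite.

negative definite

The symmetric matrix of Q is A = [[-5, 0, 0, -10], [0, -1, 1, 0], [0, 1, -15, -6], [-10, 0, -6, -23]].
Leading principal minors: Δ_1 = -5, Δ_2 = 5, Δ_3 = -70, Δ_4 = 30.
The signs alternate starting with Δ_1 < 0, so by Sylvester's criterion Q is negative definite.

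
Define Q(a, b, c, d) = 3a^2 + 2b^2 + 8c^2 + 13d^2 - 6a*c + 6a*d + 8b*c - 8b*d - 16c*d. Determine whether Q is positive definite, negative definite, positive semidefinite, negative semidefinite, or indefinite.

The associated matrix is A = [[3, 0, -3, 3], [0, 2, 4, -4], [-3, 4, 8, -8], [3, -4, -8, 13]].
Row-reducing A symmetrically gives the diagonal entries 3, 2, -3, 5.
That gives 3 positive, 1 negative pivots.
Hence Q is indefinite.

indefinite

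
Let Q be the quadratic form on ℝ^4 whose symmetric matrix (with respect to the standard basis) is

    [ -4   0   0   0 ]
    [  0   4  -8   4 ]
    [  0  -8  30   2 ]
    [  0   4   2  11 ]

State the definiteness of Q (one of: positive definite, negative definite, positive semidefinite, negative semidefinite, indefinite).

indefinite

Symmetric row and column elimination reduces A to a congruent diagonal form with pivots -4, 4, 14, -1/7.
So there are 2 positive, 2 negative pivots.
Hence Q is indefinite.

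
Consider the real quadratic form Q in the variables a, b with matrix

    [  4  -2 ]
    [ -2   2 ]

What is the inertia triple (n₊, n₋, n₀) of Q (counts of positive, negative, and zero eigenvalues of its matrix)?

An LDLᵀ factorisation of A has diagonal entries 4, 1.
Counting signs: 2 positive.

(2, 0, 0)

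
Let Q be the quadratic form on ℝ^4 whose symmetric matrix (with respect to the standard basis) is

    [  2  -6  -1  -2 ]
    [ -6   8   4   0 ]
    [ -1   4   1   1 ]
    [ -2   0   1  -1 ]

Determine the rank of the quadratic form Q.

Row-reducing A symmetrically gives the diagonal entries 2, -10, 3/5, 0.
So there are 2 positive, 1 negative, 1 zero pivots.
The rank is the number of nonzero pivots: 3.

3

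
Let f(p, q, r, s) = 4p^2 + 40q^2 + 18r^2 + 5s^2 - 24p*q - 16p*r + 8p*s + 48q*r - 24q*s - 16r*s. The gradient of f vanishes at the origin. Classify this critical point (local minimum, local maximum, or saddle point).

The Hessian at the origin is H = [[8, -24, -16, 8], [-24, 80, 48, -24], [-16, 48, 36, -16], [8, -24, -16, 10]].
An LDLᵀ factorisation of H has diagonal entries 8, 8, 4, 2.
So there are 4 positive pivots.
H is positive definite, so the origin is a strict local minimum.

local minimum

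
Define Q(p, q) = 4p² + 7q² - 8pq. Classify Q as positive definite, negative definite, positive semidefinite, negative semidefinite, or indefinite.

The symmetric matrix of Q is [[4, -4], [-4, 7]].
For the 2×2 matrix [[4, -4], [-4, 7]]: det = 4·7 − (-4)² = 12, trace = 11.
det > 0 so both eigenvalues share the sign of the trace; trace = 11 > 0 ⇒ both positive.

positive definite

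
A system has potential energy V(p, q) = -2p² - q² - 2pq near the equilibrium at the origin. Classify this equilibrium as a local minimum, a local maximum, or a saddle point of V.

local maximum

The Hessian at the origin is H = [[-4, -2], [-2, -2]].
det H = -4·-2 − (-2)² = 4 > 0 and H[1,1] = -4 < 0, so H is negative definite.
Therefore the origin is a local maximum.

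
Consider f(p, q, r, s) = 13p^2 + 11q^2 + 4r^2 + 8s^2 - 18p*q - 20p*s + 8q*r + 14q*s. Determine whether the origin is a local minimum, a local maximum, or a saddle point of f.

The Hessian at the origin is H = [[26, -18, 0, -20], [-18, 22, 8, 14], [0, 8, 8, 0], [-20, 14, 0, 16]].
Congruent diagonalization of H (simultaneous row and column reduction) yields pivots 26, 124/13, 40/31, 3/5.
So there are 4 positive pivots.
H is positive definite, so the origin is a strict local minimum.

local minimum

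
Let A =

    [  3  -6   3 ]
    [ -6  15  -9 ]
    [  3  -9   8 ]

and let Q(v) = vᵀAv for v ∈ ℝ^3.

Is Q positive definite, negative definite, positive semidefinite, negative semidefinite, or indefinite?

positive definite

Leading principal minors: Δ_1 = 3, Δ_2 = 9, Δ_3 = 18.
All leading principal minors are positive, so by Sylvester's criterion Q is positive definite.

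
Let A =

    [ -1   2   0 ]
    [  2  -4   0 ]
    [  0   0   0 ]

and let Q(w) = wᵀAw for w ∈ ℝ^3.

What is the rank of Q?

1

Congruent diagonalization of A (simultaneous row and column reduction) yields pivots -1, 0, 0.
That gives 1 negative, 2 zero pivots.
The rank is the number of nonzero pivots: 1.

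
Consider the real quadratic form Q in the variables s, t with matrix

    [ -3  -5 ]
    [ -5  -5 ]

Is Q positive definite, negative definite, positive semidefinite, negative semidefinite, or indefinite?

indefinite

For the 2×2 matrix [[-3, -5], [-5, -5]]: det = -3·-5 − (-5)² = -10, trace = -8.
det < 0 so the eigenvalues have opposite signs; the form is indefinite.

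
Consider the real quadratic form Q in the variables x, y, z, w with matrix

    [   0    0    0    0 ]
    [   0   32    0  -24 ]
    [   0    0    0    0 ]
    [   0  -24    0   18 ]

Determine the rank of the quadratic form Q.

1

Applying the same elementary operations to the rows and columns of A produces a congruent diagonal matrix with entries 0, 32, 0, 0.
So there are 1 positive, 3 zero pivots.
The rank is the number of nonzero pivots: 1.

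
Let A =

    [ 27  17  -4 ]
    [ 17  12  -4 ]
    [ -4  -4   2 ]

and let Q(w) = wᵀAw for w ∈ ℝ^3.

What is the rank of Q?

3

An LDLᵀ factorisation of A has diagonal entries 27, 35/27, -2/7.
Counting signs: 2 positive, 1 negative.
The rank is the number of nonzero pivots: 3.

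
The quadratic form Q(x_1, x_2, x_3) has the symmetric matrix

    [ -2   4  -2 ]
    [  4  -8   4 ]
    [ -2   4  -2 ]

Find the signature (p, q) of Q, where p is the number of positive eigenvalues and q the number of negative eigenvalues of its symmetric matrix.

Row-reducing A symmetrically gives the diagonal entries -2, 0, 0.
So there are 1 negative, 2 zero pivots.

(0, 1)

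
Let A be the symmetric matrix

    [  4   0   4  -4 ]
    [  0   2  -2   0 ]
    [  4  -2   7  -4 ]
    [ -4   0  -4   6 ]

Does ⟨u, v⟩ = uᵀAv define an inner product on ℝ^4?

yes

Leading principal minors: Δ_1 = 4, Δ_2 = 8, Δ_3 = 8, Δ_4 = 16.
All leading principal minors are positive, so by Sylvester's criterion Q is positive definite.
⟨·,·⟩ is an inner product exactly when A is positive definite.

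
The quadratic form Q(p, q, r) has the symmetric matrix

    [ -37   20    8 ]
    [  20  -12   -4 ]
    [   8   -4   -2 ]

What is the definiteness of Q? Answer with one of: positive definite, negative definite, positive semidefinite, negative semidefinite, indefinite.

negative definite

Leading principal minors: Δ_1 = -37, Δ_2 = 44, Δ_3 = -8.
The signs alternate starting with Δ_1 < 0, so by Sylvester's criterion Q is negative definite.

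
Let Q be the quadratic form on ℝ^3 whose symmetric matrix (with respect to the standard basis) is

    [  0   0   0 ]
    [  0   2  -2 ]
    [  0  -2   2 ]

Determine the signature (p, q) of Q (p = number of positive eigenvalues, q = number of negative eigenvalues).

(1, 0)

Symmetric row and column elimination reduces A to a congruent diagonal form with pivots 0, 2, 0.
Counting signs: 1 positive, 2 zero.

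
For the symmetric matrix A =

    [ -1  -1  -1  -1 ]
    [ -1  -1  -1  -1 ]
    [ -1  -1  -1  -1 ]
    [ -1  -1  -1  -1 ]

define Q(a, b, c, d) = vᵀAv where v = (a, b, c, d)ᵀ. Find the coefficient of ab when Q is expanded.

-2

The coefficient of ab is A[1,2] + A[2,1] = 2·(-1) = -2.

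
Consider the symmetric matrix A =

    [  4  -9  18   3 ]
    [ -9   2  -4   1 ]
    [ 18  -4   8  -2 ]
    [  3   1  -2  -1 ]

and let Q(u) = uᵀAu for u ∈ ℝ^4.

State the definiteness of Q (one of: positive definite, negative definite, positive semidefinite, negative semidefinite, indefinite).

indefinite

Symmetric row and column elimination reduces A to a congruent diagonal form with pivots 4, -73/4, 0, 3/73.
So there are 2 positive, 1 negative, 1 zero pivots.
Hence Q is indefinite.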